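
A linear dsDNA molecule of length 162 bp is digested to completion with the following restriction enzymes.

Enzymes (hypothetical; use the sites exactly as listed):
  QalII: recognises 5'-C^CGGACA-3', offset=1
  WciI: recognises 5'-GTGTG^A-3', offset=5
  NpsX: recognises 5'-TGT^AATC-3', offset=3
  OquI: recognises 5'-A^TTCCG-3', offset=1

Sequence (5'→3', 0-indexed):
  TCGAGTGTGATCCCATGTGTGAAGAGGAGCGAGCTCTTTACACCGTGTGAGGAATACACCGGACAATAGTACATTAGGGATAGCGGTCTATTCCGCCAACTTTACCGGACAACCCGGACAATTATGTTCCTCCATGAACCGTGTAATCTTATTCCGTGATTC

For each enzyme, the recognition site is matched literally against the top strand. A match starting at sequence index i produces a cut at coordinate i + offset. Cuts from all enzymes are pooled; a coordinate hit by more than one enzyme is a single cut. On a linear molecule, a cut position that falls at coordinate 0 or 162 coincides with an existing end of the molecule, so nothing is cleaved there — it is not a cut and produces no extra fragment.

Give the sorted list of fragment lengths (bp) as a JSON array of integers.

Site scan:
  QalII CCGGACA/1: at [58, 104, 113] ⇒ [59, 105, 114]
  WciI GTGTGA/5: at [4, 16, 44] ⇒ [9, 21, 49]
  NpsX TGTAATC/3: at [141] ⇒ [144]
  OquI ATTCCG/1: at [89, 150] ⇒ [90, 151]

All cut coordinates (distinct, sorted): [9, 21, 49, 59, 90, 105, 114, 144, 151]

Fragments:
  [0,9): 9 bp
  [9,21): 12 bp
  [21,49): 28 bp
  [49,59): 10 bp
  [59,90): 31 bp
  [90,105): 15 bp
  [105,114): 9 bp
  [114,144): 30 bp
  [144,151): 7 bp
  [151,162): 11 bp

[7,9,9,10,11,12,15,28,30,31]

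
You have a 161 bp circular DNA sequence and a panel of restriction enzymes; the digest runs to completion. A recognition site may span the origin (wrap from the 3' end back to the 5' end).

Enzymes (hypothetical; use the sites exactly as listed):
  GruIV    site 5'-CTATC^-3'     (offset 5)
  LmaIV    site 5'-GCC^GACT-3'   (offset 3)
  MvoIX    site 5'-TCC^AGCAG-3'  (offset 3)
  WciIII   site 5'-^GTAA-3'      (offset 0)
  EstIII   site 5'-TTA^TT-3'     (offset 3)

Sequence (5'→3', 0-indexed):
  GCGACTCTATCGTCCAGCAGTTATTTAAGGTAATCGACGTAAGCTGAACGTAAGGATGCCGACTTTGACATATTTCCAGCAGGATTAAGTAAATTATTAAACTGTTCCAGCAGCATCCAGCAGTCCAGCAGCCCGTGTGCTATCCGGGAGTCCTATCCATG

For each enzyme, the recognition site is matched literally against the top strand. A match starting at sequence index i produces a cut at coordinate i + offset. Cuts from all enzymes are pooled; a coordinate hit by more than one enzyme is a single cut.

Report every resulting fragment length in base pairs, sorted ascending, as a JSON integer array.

Per-enzyme occurrences:
  GruIV CTATC/5: at [6, 139, 152] ⇒ [11, 144, 157]
  LmaIV GCCGACT/3: at [57] ⇒ [60]
  MvoIX TCCAGCAG/3: at [12, 74, 105, 115, 123] ⇒ [15, 77, 108, 118, 126]
  WciIII GTAA/0: at [29, 38, 49, 88] ⇒ [29, 38, 49, 88]
  EstIII TTATT/3: at [20, 93] ⇒ [23, 96]

All cut coordinates (distinct, sorted): [11, 15, 23, 29, 38, 49, 60, 77, 88, 96, 108, 118, 126, 144, 157]

Fragment lengths:
  11→15: 4 bp
  15→23: 8 bp
  23→29: 6 bp
  29→38: 9 bp
  38→49: 11 bp
  49→60: 11 bp
  60→77: 17 bp
  77→88: 11 bp
  88→96: 8 bp
  96→108: 12 bp
  108→118: 10 bp
  118→126: 8 bp
  126→144: 18 bp
  144→157: 13 bp
  157→11 (wrap): 161-157+11 = 15 bp

[4,6,8,8,8,9,10,11,11,11,12,13,15,17,18]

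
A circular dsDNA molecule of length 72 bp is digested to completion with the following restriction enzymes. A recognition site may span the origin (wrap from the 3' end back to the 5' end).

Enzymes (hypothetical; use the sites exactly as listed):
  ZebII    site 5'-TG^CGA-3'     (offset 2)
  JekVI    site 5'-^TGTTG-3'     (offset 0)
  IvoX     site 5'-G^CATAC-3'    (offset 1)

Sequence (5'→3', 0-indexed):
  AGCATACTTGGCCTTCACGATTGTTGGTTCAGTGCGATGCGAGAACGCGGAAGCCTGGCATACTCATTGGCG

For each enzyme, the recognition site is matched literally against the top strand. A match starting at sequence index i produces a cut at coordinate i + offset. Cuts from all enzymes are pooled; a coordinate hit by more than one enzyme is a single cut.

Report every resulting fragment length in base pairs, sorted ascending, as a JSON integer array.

Per-enzyme occurrences:
  ZebII TGCGA/2: at [32, 37] ⇒ [34, 39]
  JekVI TGTTG/0: at [21] ⇒ [21]
  IvoX GCATAC/1: at [1, 57] ⇒ [2, 58]

Pooled cuts: [2, 21, 34, 39, 58]

Fragment lengths:
  2→21: 19 bp
  21→34: 13 bp
  34→39: 5 bp
  39→58: 19 bp
  58→2 (wrap): 72-58+2 = 16 bp

[5,13,16,19,19]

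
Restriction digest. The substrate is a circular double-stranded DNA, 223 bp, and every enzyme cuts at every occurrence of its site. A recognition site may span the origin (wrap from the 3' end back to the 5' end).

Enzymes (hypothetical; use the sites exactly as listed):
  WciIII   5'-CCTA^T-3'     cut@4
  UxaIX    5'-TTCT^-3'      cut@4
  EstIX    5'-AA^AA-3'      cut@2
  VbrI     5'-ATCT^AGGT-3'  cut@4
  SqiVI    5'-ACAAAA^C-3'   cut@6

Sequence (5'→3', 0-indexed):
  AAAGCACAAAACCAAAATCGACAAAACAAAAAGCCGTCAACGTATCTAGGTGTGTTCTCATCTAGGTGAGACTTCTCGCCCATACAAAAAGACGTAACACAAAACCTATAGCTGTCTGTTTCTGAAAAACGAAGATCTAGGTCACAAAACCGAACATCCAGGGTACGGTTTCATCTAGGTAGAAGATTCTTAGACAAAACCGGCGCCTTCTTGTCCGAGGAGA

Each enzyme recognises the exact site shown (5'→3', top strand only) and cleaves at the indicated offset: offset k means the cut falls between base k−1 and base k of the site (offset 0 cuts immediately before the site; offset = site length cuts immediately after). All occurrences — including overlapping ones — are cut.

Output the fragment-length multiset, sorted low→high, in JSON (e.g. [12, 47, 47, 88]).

Site scan:
  WciIII (CCTAT, off=4): starts [104] → cuts [108]
  UxaIX (TTCT, off=4): starts [54, 72, 119, 186, 207] → cuts [58, 76, 123, 190, 211]
  EstIX (AAAA, off=2): starts [7, 13, 22, 27, 28, 85, 86, 100, 124, 125, 145, 195, 222] → cuts [1, 9, 15, 24, 29, 30, 87, 88, 102, 126, 127, 147, 197]
  VbrI (ATCTAGGT, off=4): starts [43, 59, 134, 172] → cuts [47, 63, 138, 176]
  SqiVI (ACAAAAC, off=6): starts [5, 20, 98, 143, 193] → cuts [11, 26, 104, 149, 199]

Pooled cuts: [1, 9, 11, 15, 24, 26, 29, 30, 47, 58, 63, 76, 87, 88, 102, 104, 108, 123, 126, 127, 138, 147, 149, 176, 190, 197, 199, 211]

Fragments:
  1→9: 8 bp
  9→11: 2 bp
  11→15: 4 bp
  15→24: 9 bp
  24→26: 2 bp
  26→29: 3 bp
  29→30: 1 bp
  30→47: 17 bp
  47→58: 11 bp
  58→63: 5 bp
  63→76: 13 bp
  76→87: 11 bp
  87→88: 1 bp
  88→102: 14 bp
  102→104: 2 bp
  104→108: 4 bp
  108→123: 15 bp
  123→126: 3 bp
  126→127: 1 bp
  127→138: 11 bp
  138→147: 9 bp
  147→149: 2 bp
  149→176: 27 bp
  176→190: 14 bp
  190→197: 7 bp
  197→199: 2 bp
  199→211: 12 bp
  211→1 (wrap): 223-211+1 = 13 bp

[1,1,1,2,2,2,2,2,3,3,4,4,5,7,8,9,9,11,11,11,12,13,13,14,14,15,17,27]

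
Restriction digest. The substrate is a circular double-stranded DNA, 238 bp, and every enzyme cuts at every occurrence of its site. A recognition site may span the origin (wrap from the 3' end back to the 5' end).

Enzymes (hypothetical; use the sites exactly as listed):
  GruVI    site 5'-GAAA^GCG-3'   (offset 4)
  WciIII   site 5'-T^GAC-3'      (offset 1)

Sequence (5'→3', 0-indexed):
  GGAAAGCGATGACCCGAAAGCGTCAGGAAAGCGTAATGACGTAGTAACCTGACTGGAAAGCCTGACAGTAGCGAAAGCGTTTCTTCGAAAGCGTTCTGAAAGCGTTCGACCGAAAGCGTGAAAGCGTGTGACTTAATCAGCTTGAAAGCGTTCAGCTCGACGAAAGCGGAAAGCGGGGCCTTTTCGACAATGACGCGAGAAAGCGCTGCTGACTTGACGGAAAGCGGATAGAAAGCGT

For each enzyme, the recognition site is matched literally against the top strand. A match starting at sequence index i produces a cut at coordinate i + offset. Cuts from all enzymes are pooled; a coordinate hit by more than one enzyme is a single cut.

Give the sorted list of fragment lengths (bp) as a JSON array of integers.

Site scan:
  GruVI GAAAGCG/4: at [1, 15, 26, 72, 86, 97, 111, 119, 143, 161, 168, 198, 219, 230] ⇒ [5, 19, 30, 76, 90, 101, 115, 123, 147, 165, 172, 202, 223, 234]
  WciIII TGAC/1: at [9, 36, 49, 62, 128, 190, 209, 214] ⇒ [10, 37, 50, 63, 129, 191, 210, 215]

All cut coordinates (distinct, sorted): [5, 10, 19, 30, 37, 50, 63, 76, 90, 101, 115, 123, 129, 147, 165, 172, 191, 202, 210, 215, 223, 234]

Fragment lengths:
  5→10: 5 bp
  10→19: 9 bp
  19→30: 11 bp
  30→37: 7 bp
  37→50: 13 bp
  50→63: 13 bp
  63→76: 13 bp
  76→90: 14 bp
  90→101: 11 bp
  101→115: 14 bp
  115→123: 8 bp
  123→129: 6 bp
  129→147: 18 bp
  147→165: 18 bp
  165→172: 7 bp
  172→191: 19 bp
  191→202: 11 bp
  202→210: 8 bp
  210→215: 5 bp
  215→223: 8 bp
  223→234: 11 bp
  234→5 (wrap): 238-234+5 = 9 bp

[5,5,6,7,7,8,8,8,9,9,11,11,11,11,13,13,13,14,14,18,18,19]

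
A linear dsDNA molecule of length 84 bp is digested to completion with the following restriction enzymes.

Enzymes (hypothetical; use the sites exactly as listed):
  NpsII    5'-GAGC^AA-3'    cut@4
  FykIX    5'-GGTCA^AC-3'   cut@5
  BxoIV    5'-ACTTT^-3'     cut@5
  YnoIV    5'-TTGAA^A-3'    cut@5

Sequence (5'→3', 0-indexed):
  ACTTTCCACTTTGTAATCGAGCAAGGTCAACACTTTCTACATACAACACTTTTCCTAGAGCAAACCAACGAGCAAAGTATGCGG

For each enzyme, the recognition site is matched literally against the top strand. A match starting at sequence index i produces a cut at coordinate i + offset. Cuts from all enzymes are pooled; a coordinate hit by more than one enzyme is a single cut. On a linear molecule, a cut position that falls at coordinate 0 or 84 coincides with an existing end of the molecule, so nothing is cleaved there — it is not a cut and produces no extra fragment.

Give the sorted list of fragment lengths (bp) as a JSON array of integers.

Scan for sites:
  NpsII (GAGCAA, off=4): starts [18, 57, 69] → cuts [22, 61, 73]
  FykIX (GGTCAAC, off=5): starts [24] → cuts [29]
  BxoIV (ACTTT, off=5): starts [0, 7, 31, 47] → cuts [5, 12, 36, 52]
  YnoIV (TTGAAA, off=5): no sites

Pooled cuts: [5, 12, 22, 29, 36, 52, 61, 73]

Fragment lengths:
  [0,5): 5 bp
  [5,12): 7 bp
  [12,22): 10 bp
  [22,29): 7 bp
  [29,36): 7 bp
  [36,52): 16 bp
  [52,61): 9 bp
  [61,73): 12 bp
  [73,84): 11 bp

[5,7,7,7,9,10,11,12,16]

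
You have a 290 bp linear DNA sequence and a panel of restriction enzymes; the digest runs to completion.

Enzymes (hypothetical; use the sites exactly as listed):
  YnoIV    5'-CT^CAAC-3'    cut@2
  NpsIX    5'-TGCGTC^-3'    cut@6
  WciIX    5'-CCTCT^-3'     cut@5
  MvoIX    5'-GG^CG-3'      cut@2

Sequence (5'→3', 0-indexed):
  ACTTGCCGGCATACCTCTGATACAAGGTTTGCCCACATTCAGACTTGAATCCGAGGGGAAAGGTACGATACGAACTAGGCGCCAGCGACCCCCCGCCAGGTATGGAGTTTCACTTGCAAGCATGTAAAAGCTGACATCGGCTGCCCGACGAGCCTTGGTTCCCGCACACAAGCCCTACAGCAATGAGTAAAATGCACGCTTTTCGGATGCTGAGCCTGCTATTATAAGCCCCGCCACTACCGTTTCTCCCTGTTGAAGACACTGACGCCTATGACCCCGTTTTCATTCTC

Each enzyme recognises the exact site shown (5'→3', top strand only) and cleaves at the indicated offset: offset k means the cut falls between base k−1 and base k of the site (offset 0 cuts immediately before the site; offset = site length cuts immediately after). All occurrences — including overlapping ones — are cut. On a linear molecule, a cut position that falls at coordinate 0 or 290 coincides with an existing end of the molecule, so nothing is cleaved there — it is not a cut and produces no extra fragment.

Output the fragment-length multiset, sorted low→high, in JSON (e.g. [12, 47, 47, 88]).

[18,61,211]

Scan for sites:
  YnoIV (CTCAAC, off=2): no sites
  NpsIX (TGCGTC, off=6): no sites
  WciIX CCTCT/5: at [13] ⇒ [18]
  MvoIX GGCG/2: at [77] ⇒ [79]

All cut coordinates (distinct, sorted): [18, 79]

Fragments:
  [0,18): 18 bp
  [18,79): 61 bp
  [79,290): 211 bp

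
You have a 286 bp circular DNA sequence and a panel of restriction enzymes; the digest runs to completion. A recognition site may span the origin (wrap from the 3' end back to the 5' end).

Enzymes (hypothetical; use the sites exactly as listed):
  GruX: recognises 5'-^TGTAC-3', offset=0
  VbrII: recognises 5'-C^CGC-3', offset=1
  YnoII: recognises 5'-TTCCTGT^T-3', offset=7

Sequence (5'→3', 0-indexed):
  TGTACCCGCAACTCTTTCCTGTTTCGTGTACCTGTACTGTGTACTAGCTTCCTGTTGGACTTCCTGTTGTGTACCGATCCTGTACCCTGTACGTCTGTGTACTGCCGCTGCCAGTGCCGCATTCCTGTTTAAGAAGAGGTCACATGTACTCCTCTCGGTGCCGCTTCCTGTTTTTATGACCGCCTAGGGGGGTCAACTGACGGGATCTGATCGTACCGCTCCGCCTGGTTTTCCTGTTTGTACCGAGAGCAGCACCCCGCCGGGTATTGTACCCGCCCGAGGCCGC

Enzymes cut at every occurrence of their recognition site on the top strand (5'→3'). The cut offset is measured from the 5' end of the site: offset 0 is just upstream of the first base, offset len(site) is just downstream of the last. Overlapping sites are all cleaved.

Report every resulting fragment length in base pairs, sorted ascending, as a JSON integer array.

[1,2,3,4,5,6,6,6,7,7,8,9,10,10,10,10,11,11,12,12,16,16,16,16,17,19,36]

Site scan:
  GruX TGTAC/0: at [0, 26, 32, 39, 69, 80, 87, 97, 144, 238, 267] ⇒ [0, 26, 32, 39, 69, 80, 87, 97, 144, 238, 267]
  VbrII CCGC/1: at [5, 104, 116, 160, 179, 215, 220, 256, 272, 282] ⇒ [6, 105, 117, 161, 180, 216, 221, 257, 273, 283]
  YnoII TTCCTGTT/7: at [15, 48, 60, 121, 164, 230] ⇒ [22, 55, 67, 128, 171, 237]

All cut coordinates (distinct, sorted): [0, 6, 22, 26, 32, 39, 55, 67, 69, 80, 87, 97, 105, 117, 128, 144, 161, 171, 180, 216, 221, 237, 238, 257, 267, 273, 283]

Fragments:
  0→6: 6 bp
  6→22: 16 bp
  22→26: 4 bp
  26→32: 6 bp
  32→39: 7 bp
  39→55: 16 bp
  55→67: 12 bp
  67→69: 2 bp
  69→80: 11 bp
  80→87: 7 bp
  87→97: 10 bp
  97→105: 8 bp
  105→117: 12 bp
  117→128: 11 bp
  128→144: 16 bp
  144→161: 17 bp
  161→171: 10 bp
  171→180: 9 bp
  180→216: 36 bp
  216→221: 5 bp
  221→237: 16 bp
  237→238: 1 bp
  238→257: 19 bp
  257→267: 10 bp
  267→273: 6 bp
  273→283: 10 bp
  283→0 (wrap): 286-283+0 = 3 bp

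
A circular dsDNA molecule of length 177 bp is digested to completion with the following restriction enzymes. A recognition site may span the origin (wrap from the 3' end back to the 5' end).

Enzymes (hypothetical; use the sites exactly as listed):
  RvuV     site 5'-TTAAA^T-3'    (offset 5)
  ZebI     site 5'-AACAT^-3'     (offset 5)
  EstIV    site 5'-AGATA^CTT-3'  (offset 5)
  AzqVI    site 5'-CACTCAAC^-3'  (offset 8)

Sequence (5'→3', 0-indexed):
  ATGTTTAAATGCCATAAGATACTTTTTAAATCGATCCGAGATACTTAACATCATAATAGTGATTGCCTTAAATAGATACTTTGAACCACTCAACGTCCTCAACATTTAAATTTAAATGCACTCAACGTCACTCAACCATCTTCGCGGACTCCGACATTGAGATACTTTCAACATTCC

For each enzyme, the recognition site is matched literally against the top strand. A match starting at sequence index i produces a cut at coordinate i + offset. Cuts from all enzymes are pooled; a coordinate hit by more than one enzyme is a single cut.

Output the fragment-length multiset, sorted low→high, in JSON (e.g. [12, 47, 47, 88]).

Per-enzyme occurrences:
  RvuV TTAAAT/5: at [4, 25, 67, 105, 111] ⇒ [9, 30, 72, 110, 116]
  ZebI AACAT/5: at [46, 100, 169] ⇒ [51, 105, 174]
  EstIV AGATACTT/5: at [16, 38, 73, 159] ⇒ [21, 43, 78, 164]
  AzqVI CACTCAAC/8: at [86, 118, 128] ⇒ [94, 126, 136]

Pooled cuts: [9, 21, 30, 43, 51, 72, 78, 94, 105, 110, 116, 126, 136, 164, 174]

Fragments:
  9→21: 12 bp
  21→30: 9 bp
  30→43: 13 bp
  43→51: 8 bp
  51→72: 21 bp
  72→78: 6 bp
  78→94: 16 bp
  94→105: 11 bp
  105→110: 5 bp
  110→116: 6 bp
  116→126: 10 bp
  126→136: 10 bp
  136→164: 28 bp
  164→174: 10 bp
  174→9 (wrap): 177-174+9 = 12 bp

[5,6,6,8,9,10,10,10,11,12,12,13,16,21,28]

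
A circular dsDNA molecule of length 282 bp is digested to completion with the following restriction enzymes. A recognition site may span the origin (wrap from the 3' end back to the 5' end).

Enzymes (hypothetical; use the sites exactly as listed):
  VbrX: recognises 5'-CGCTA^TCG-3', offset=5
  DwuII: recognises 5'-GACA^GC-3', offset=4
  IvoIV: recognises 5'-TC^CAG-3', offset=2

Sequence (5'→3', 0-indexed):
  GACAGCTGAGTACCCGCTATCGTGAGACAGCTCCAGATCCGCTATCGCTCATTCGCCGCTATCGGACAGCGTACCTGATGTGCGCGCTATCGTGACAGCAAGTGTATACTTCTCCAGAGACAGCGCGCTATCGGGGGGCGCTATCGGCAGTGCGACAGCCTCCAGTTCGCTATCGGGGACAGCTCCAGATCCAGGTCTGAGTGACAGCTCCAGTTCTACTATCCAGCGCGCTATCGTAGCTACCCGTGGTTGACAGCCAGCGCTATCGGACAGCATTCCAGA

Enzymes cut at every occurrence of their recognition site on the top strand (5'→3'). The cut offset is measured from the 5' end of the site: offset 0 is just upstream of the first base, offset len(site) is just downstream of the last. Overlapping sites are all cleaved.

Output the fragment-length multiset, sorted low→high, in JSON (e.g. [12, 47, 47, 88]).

Scan for sites:
  VbrX CGCTATCG/5: at [14, 39, 56, 84, 125, 138, 167, 228, 260] ⇒ [19, 44, 61, 89, 130, 143, 172, 233, 265]
  DwuII GACAGC/4: at [0, 25, 64, 93, 118, 153, 177, 202, 251, 268] ⇒ [4, 29, 68, 97, 122, 157, 181, 206, 255, 272]
  IvoIV TCCAG/2: at [31, 112, 160, 183, 189, 208, 221, 276] ⇒ [33, 114, 162, 185, 191, 210, 223, 278]

All cut coordinates (distinct, sorted): [4, 19, 29, 33, 44, 61, 68, 89, 97, 114, 122, 130, 143, 157, 162, 172, 181, 185, 191, 206, 210, 223, 233, 255, 265, 272, 278]

Fragment lengths:
  4→19: 15 bp
  19→29: 10 bp
  29→33: 4 bp
  33→44: 11 bp
  44→61: 17 bp
  61→68: 7 bp
  68→89: 21 bp
  89→97: 8 bp
  97→114: 17 bp
  114→122: 8 bp
  122→130: 8 bp
  130→143: 13 bp
  143→157: 14 bp
  157→162: 5 bp
  162→172: 10 bp
  172→181: 9 bp
  181→185: 4 bp
  185→191: 6 bp
  191→206: 15 bp
  206→210: 4 bp
  210→223: 13 bp
  223→233: 10 bp
  233→255: 22 bp
  255→265: 10 bp
  265→272: 7 bp
  272→278: 6 bp
  278→4 (wrap): 282-278+4 = 8 bp

[4,4,4,5,6,6,7,7,8,8,8,8,9,10,10,10,10,11,13,13,14,15,15,17,17,21,22]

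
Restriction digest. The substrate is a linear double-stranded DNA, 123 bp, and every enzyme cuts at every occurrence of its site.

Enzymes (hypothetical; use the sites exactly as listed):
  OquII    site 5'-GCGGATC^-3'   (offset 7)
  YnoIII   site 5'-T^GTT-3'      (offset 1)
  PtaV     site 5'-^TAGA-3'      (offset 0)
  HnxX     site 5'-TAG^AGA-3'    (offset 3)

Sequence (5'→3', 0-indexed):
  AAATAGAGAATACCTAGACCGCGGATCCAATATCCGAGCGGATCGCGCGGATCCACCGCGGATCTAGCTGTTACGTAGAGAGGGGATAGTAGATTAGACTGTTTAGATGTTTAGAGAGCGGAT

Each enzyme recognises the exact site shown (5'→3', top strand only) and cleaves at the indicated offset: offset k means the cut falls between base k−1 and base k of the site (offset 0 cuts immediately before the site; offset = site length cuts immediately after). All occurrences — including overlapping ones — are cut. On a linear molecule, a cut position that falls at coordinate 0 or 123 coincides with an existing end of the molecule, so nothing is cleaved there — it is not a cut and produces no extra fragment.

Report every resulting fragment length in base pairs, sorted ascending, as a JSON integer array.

Scan for sites:
  OquII (GCGGATC, off=7): starts [20, 37, 46, 57] → cuts [27, 44, 53, 64]
  YnoIII (TGTT, off=1): starts [68, 99, 107] → cuts [69, 100, 108]
  PtaV (TAGA, off=0): starts [3, 14, 75, 89, 94, 103, 111] → cuts [3, 14, 75, 89, 94, 103, 111]
  HnxX (TAGAGA, off=3): starts [3, 75, 111] → cuts [6, 78, 114]

All cut coordinates (distinct, sorted): [3, 6, 14, 27, 44, 53, 64, 69, 75, 78, 89, 94, 100, 103, 108, 111, 114]

Fragments:
  [0,3): 3 bp
  [3,6): 3 bp
  [6,14): 8 bp
  [14,27): 13 bp
  [27,44): 17 bp
  [44,53): 9 bp
  [53,64): 11 bp
  [64,69): 5 bp
  [69,75): 6 bp
  [75,78): 3 bp
  [78,89): 11 bp
  [89,94): 5 bp
  [94,100): 6 bp
  [100,103): 3 bp
  [103,108): 5 bp
  [108,111): 3 bp
  [111,114): 3 bp
  [114,123): 9 bp

[3,3,3,3,3,3,5,5,5,6,6,8,9,9,11,11,13,17]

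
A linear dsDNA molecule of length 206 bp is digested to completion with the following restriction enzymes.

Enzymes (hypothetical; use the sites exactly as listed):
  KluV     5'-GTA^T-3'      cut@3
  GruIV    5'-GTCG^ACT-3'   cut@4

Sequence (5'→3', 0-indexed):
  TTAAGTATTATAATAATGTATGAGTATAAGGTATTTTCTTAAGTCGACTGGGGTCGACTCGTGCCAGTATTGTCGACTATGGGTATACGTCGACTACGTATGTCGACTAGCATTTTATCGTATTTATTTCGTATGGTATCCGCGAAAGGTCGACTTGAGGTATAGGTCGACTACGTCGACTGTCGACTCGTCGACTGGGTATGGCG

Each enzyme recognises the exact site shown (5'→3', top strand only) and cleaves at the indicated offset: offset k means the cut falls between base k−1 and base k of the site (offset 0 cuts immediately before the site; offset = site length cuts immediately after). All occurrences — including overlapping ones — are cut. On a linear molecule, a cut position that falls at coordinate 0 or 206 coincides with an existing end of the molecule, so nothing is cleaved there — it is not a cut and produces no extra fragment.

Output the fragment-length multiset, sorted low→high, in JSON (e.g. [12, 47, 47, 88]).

Per-enzyme occurrences:
  KluV (GTAT, off=3): starts [4, 17, 23, 30, 66, 82, 97, 119, 130, 135, 159, 198] → cuts [7, 20, 26, 33, 69, 85, 100, 122, 133, 138, 162, 201]
  GruIV (GTCGACT, off=4): starts [42, 52, 71, 88, 101, 148, 165, 174, 181, 189] → cuts [46, 56, 75, 92, 105, 152, 169, 178, 185, 193]

All cut coordinates (distinct, sorted): [7, 20, 26, 33, 46, 56, 69, 75, 85, 92, 100, 105, 122, 133, 138, 152, 162, 169, 178, 185, 193, 201]

Fragments:
  [0,7): 7 bp
  [7,20): 13 bp
  [20,26): 6 bp
  [26,33): 7 bp
  [33,46): 13 bp
  [46,56): 10 bp
  [56,69): 13 bp
  [69,75): 6 bp
  [75,85): 10 bp
  [85,92): 7 bp
  [92,100): 8 bp
  [100,105): 5 bp
  [105,122): 17 bp
  [122,133): 11 bp
  [133,138): 5 bp
  [138,152): 14 bp
  [152,162): 10 bp
  [162,169): 7 bp
  [169,178): 9 bp
  [178,185): 7 bp
  [185,193): 8 bp
  [193,201): 8 bp
  [201,206): 5 bp

[5,5,5,6,6,7,7,7,7,7,8,8,8,9,10,10,10,11,13,13,13,14,17]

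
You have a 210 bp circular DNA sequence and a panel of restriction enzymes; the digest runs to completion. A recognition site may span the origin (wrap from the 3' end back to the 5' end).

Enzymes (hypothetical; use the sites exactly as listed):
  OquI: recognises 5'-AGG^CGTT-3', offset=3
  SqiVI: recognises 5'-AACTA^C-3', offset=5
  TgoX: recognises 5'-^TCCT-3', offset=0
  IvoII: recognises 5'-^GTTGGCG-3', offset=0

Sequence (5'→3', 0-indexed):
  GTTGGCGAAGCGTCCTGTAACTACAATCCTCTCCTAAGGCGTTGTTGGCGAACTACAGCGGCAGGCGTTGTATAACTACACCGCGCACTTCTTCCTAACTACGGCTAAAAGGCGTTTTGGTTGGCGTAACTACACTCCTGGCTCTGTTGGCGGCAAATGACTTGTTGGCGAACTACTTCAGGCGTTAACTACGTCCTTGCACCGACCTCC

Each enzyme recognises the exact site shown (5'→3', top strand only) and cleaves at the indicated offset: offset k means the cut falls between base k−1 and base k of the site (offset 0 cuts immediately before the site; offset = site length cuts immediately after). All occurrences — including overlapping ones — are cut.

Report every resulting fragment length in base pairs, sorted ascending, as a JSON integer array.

[2,3,3,4,5,7,7,8,9,9,10,10,11,11,12,12,12,13,13,14,17,18]

Per-enzyme occurrences:
  OquI AGGCGTT/3: at [36, 62, 109, 179] ⇒ [39, 65, 112, 182]
  SqiVI AACTAC/5: at [18, 50, 73, 96, 127, 170, 186] ⇒ [23, 55, 78, 101, 132, 175, 191]
  TgoX TCCT/0: at [12, 26, 31, 92, 135, 193] ⇒ [12, 26, 31, 92, 135, 193]
  IvoII GTTGGCG/0: at [0, 43, 119, 145, 163] ⇒ [0, 43, 119, 145, 163]

Pooled cuts: [0, 12, 23, 26, 31, 39, 43, 55, 65, 78, 92, 101, 112, 119, 132, 135, 145, 163, 175, 182, 191, 193]

Fragment lengths:
  0→12: 12 bp
  12→23: 11 bp
  23→26: 3 bp
  26→31: 5 bp
  31→39: 8 bp
  39→43: 4 bp
  43→55: 12 bp
  55→65: 10 bp
  65→78: 13 bp
  78→92: 14 bp
  92→101: 9 bp
  101→112: 11 bp
  112→119: 7 bp
  119→132: 13 bp
  132→135: 3 bp
  135→145: 10 bp
  145→163: 18 bp
  163→175: 12 bp
  175→182: 7 bp
  182→191: 9 bp
  191→193: 2 bp
  193→0 (wrap): 210-193+0 = 17 bp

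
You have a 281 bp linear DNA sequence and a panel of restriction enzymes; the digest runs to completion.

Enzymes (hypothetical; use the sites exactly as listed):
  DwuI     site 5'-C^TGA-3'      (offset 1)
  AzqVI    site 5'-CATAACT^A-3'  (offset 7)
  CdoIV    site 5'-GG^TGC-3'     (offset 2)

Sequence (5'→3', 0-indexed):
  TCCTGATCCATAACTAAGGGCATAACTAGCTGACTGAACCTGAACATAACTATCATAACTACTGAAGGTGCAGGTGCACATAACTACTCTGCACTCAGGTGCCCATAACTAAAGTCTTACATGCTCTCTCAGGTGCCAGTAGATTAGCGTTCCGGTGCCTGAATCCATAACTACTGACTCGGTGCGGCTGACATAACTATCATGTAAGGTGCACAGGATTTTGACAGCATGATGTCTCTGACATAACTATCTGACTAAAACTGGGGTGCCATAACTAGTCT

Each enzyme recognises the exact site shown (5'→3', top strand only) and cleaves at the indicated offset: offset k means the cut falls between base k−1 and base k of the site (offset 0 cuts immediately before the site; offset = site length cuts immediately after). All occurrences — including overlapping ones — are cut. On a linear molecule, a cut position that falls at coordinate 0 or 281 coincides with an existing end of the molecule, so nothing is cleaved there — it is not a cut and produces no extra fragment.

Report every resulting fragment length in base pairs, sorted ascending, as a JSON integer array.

Scan for sites:
  DwuI CTGA/1: at [2, 29, 33, 39, 61, 158, 173, 187, 237, 250] ⇒ [3, 30, 34, 40, 62, 159, 174, 188, 238, 251]
  AzqVI CATAACTA/7: at [8, 20, 44, 53, 78, 103, 165, 191, 241, 269] ⇒ [15, 27, 51, 60, 85, 110, 172, 198, 248, 276]
  CdoIV GGTGC/2: at [66, 72, 97, 131, 153, 180, 207, 264] ⇒ [68, 74, 99, 133, 155, 182, 209, 266]

Pooled cuts: [3, 15, 27, 30, 34, 40, 51, 60, 62, 68, 74, 85, 99, 110, 133, 155, 159, 172, 174, 182, 188, 198, 209, 238, 248, 251, 266, 276]

Fragment lengths:
  [0,3): 3 bp
  [3,15): 12 bp
  [15,27): 12 bp
  [27,30): 3 bp
  [30,34): 4 bp
  [34,40): 6 bp
  [40,51): 11 bp
  [51,60): 9 bp
  [60,62): 2 bp
  [62,68): 6 bp
  [68,74): 6 bp
  [74,85): 11 bp
  [85,99): 14 bp
  [99,110): 11 bp
  [110,133): 23 bp
  [133,155): 22 bp
  [155,159): 4 bp
  [159,172): 13 bp
  [172,174): 2 bp
  [174,182): 8 bp
  [182,188): 6 bp
  [188,198): 10 bp
  [198,209): 11 bp
  [209,238): 29 bp
  [238,248): 10 bp
  [248,251): 3 bp
  [251,266): 15 bp
  [266,276): 10 bp
  [276,281): 5 bp

[2,2,3,3,3,4,4,5,6,6,6,6,8,9,10,10,10,11,11,11,11,12,12,13,14,15,22,23,29]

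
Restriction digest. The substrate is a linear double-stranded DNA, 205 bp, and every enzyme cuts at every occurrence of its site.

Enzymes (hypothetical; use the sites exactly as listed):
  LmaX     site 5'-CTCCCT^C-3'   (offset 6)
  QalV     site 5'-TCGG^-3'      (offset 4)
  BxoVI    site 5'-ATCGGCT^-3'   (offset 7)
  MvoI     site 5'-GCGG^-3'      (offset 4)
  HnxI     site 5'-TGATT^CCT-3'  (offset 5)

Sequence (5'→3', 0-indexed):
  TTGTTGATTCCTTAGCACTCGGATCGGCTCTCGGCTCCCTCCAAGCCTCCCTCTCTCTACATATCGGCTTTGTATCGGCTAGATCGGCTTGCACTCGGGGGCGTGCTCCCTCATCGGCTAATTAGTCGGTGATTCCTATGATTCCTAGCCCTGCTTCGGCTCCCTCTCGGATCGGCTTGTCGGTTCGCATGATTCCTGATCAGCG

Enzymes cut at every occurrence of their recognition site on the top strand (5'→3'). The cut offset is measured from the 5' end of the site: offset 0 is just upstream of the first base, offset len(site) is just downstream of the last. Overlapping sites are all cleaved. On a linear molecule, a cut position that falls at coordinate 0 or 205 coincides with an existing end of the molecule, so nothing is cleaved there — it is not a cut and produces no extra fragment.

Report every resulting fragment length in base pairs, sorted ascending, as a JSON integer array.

Per-enzyme occurrences:
  LmaX (CTCCCTC, off=6): starts [34, 46, 105, 159] → cuts [40, 52, 111, 165]
  QalV (TCGG, off=4): starts [18, 23, 30, 63, 74, 83, 94, 113, 125, 155, 166, 171, 179] → cuts [22, 27, 34, 67, 78, 87, 98, 117, 129, 159, 170, 175, 183]
  BxoVI (ATCGGCT, off=7): starts [22, 62, 73, 82, 112, 170] → cuts [29, 69, 80, 89, 119, 177]
  MvoI (GCGG, off=4): no sites
  HnxI (TGATTCCT, off=5): starts [4, 129, 138, 189] → cuts [9, 134, 143, 194]

Pooled cuts: [9, 22, 27, 29, 34, 40, 52, 67, 69, 78, 80, 87, 89, 98, 111, 117, 119, 129, 134, 143, 159, 165, 170, 175, 177, 183, 194]

Fragments:
  [0,9): 9 bp
  [9,22): 13 bp
  [22,27): 5 bp
  [27,29): 2 bp
  [29,34): 5 bp
  [34,40): 6 bp
  [40,52): 12 bp
  [52,67): 15 bp
  [67,69): 2 bp
  [69,78): 9 bp
  [78,80): 2 bp
  [80,87): 7 bp
  [87,89): 2 bp
  [89,98): 9 bp
  [98,111): 13 bp
  [111,117): 6 bp
  [117,119): 2 bp
  [119,129): 10 bp
  [129,134): 5 bp
  [134,143): 9 bp
  [143,159): 16 bp
  [159,165): 6 bp
  [165,170): 5 bp
  [170,175): 5 bp
  [175,177): 2 bp
  [177,183): 6 bp
  [183,194): 11 bp
  [194,205): 11 bp

[2,2,2,2,2,2,5,5,5,5,5,6,6,6,6,7,9,9,9,9,10,11,11,12,13,13,15,16]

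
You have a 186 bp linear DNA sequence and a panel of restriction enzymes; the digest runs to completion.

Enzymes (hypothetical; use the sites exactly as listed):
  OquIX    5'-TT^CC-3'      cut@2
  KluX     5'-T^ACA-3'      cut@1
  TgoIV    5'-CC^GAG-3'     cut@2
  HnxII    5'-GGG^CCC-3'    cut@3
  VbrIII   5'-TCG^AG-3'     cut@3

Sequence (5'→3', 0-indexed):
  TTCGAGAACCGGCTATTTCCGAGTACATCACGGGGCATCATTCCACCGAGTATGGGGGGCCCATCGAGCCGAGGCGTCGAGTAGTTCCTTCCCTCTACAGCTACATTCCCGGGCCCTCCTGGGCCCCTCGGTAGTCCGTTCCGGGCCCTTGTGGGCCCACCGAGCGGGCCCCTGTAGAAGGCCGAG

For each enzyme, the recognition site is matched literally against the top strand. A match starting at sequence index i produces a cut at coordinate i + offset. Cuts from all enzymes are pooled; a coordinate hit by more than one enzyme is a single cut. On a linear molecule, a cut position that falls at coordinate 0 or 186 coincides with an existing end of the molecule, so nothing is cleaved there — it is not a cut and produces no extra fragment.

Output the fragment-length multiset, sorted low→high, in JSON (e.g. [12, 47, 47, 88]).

Site scan:
  OquIX TTCC/2: at [16, 40, 84, 88, 105, 138] ⇒ [18, 42, 86, 90, 107, 140]
  KluX TACA/1: at [23, 95, 101] ⇒ [24, 96, 102]
  TgoIV CCGAG/2: at [18, 45, 68, 159, 181] ⇒ [20, 47, 70, 161, 183]
  HnxII GGGCCC/3: at [56, 110, 120, 142, 152, 165] ⇒ [59, 113, 123, 145, 155, 168]
  VbrIII TCGAG/3: at [1, 63, 76] ⇒ [4, 66, 79]

All cut coordinates (distinct, sorted): [4, 18, 20, 24, 42, 47, 59, 66, 70, 79, 86, 90, 96, 102, 107, 113, 123, 140, 145, 155, 161, 168, 183]

Fragments:
  [0,4): 4 bp
  [4,18): 14 bp
  [18,20): 2 bp
  [20,24): 4 bp
  [24,42): 18 bp
  [42,47): 5 bp
  [47,59): 12 bp
  [59,66): 7 bp
  [66,70): 4 bp
  [70,79): 9 bp
  [79,86): 7 bp
  [86,90): 4 bp
  [90,96): 6 bp
  [96,102): 6 bp
  [102,107): 5 bp
  [107,113): 6 bp
  [113,123): 10 bp
  [123,140): 17 bp
  [140,145): 5 bp
  [145,155): 10 bp
  [155,161): 6 bp
  [161,168): 7 bp
  [168,183): 15 bp
  [183,186): 3 bp

[2,3,4,4,4,4,5,5,5,6,6,6,6,7,7,7,9,10,10,12,14,15,17,18]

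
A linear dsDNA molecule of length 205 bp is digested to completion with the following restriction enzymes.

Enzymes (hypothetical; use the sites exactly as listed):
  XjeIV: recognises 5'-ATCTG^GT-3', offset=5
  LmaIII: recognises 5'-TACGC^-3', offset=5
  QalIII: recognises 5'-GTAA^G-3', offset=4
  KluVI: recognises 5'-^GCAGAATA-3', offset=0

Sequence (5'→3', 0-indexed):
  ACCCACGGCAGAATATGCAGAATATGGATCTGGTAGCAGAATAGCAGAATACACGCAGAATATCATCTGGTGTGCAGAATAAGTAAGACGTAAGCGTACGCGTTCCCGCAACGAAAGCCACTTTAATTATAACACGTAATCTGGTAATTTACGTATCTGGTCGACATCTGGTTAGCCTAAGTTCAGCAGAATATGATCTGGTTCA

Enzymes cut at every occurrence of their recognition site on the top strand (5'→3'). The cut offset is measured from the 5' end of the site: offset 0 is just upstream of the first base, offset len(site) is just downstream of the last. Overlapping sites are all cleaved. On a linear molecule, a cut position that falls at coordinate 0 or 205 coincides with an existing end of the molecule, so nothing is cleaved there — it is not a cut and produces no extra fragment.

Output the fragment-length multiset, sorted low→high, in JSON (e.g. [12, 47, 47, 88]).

[3,4,5,7,7,8,8,9,11,11,13,15,15,15,16,16,42]

Per-enzyme occurrences:
  XjeIV (ATCTGGT, off=5): starts [27, 64, 138, 154, 165, 195] → cuts [32, 69, 143, 159, 170, 200]
  LmaIII (TACGC, off=5): starts [96] → cuts [101]
  QalIII (GTAAG, off=4): starts [82, 89] → cuts [86, 93]
  KluVI (GCAGAATA, off=0): starts [7, 16, 35, 43, 54, 73, 185] → cuts [7, 16, 35, 43, 54, 73, 185]

Pooled cuts: [7, 16, 32, 35, 43, 54, 69, 73, 86, 93, 101, 143, 159, 170, 185, 200]

Fragment lengths:
  [0,7): 7 bp
  [7,16): 9 bp
  [16,32): 16 bp
  [32,35): 3 bp
  [35,43): 8 bp
  [43,54): 11 bp
  [54,69): 15 bp
  [69,73): 4 bp
  [73,86): 13 bp
  [86,93): 7 bp
  [93,101): 8 bp
  [101,143): 42 bp
  [143,159): 16 bp
  [159,170): 11 bp
  [170,185): 15 bp
  [185,200): 15 bp
  [200,205): 5 bp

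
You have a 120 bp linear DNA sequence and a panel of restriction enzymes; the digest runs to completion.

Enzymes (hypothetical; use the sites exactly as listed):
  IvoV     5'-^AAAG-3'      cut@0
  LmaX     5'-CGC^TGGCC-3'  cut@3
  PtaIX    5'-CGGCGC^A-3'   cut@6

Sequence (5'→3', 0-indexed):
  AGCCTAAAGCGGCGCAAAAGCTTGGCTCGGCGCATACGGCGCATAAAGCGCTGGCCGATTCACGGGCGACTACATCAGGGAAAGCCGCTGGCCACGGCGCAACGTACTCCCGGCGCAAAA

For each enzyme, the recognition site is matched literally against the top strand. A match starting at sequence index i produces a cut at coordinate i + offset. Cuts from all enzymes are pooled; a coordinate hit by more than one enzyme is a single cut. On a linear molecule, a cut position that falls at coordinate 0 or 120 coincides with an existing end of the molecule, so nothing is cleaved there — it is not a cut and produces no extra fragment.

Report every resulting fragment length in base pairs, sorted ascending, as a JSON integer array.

Per-enzyme occurrences:
  IvoV AAAG/0: at [5, 16, 44, 80] ⇒ [5, 16, 44, 80]
  LmaX CGCTGGCC/3: at [48, 85] ⇒ [51, 88]
  PtaIX CGGCGCA/6: at [9, 27, 36, 94, 110] ⇒ [15, 33, 42, 100, 116]

All cut coordinates (distinct, sorted): [5, 15, 16, 33, 42, 44, 51, 80, 88, 100, 116]

Fragments:
  [0,5): 5 bp
  [5,15): 10 bp
  [15,16): 1 bp
  [16,33): 17 bp
  [33,42): 9 bp
  [42,44): 2 bp
  [44,51): 7 bp
  [51,80): 29 bp
  [80,88): 8 bp
  [88,100): 12 bp
  [100,116): 16 bp
  [116,120): 4 bp

[1,2,4,5,7,8,9,10,12,16,17,29]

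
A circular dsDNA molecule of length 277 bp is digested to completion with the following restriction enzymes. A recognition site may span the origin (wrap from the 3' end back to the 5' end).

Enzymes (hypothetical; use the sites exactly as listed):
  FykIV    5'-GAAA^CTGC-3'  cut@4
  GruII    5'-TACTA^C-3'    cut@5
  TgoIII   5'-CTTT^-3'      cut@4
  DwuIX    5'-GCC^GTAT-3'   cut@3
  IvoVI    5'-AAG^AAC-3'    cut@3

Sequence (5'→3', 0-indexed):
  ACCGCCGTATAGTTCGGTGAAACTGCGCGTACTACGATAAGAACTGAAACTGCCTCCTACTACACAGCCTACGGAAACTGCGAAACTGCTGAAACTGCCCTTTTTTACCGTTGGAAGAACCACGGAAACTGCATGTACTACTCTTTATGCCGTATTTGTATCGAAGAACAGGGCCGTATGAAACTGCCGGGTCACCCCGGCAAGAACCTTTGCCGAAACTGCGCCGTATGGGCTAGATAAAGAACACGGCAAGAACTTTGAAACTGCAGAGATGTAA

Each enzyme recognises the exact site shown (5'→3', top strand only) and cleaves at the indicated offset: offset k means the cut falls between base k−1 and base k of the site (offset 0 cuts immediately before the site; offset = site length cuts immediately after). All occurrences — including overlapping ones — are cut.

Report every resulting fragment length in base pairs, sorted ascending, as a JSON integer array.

[4,5,6,6,7,7,7,7,8,8,8,9,9,9,11,11,12,12,13,14,15,15,16,17,20,21]

Site scan:
  FykIV (GAAACTGC, off=4): starts [18, 45, 73, 81, 90, 124, 179, 214, 259] → cuts [22, 49, 77, 85, 94, 128, 183, 218, 263]
  GruII (TACTAC, off=5): starts [29, 57, 135] → cuts [34, 62, 140]
  TgoIII (CTTT, off=4): starts [99, 142, 207, 255] → cuts [103, 146, 211, 259]
  DwuIX (GCCGTAT, off=3): starts [3, 148, 172, 222] → cuts [6, 151, 175, 225]
  IvoVI (AAGAAC, off=3): starts [38, 114, 163, 201, 239, 250] → cuts [41, 117, 166, 204, 242, 253]

All cut coordinates (distinct, sorted): [6, 22, 34, 41, 49, 62, 77, 85, 94, 103, 117, 128, 140, 146, 151, 166, 175, 183, 204, 211, 218, 225, 242, 253, 259, 263]

Fragment lengths:
  6→22: 16 bp
  22→34: 12 bp
  34→41: 7 bp
  41→49: 8 bp
  49→62: 13 bp
  62→77: 15 bp
  77→85: 8 bp
  85→94: 9 bp
  94→103: 9 bp
  103→117: 14 bp
  117→128: 11 bp
  128→140: 12 bp
  140→146: 6 bp
  146→151: 5 bp
  151→166: 15 bp
  166→175: 9 bp
  175→183: 8 bp
  183→204: 21 bp
  204→211: 7 bp
  211→218: 7 bp
  218→225: 7 bp
  225→242: 17 bp
  242→253: 11 bp
  253→259: 6 bp
  259→263: 4 bp
  263→6 (wrap): 277-263+6 = 20 bp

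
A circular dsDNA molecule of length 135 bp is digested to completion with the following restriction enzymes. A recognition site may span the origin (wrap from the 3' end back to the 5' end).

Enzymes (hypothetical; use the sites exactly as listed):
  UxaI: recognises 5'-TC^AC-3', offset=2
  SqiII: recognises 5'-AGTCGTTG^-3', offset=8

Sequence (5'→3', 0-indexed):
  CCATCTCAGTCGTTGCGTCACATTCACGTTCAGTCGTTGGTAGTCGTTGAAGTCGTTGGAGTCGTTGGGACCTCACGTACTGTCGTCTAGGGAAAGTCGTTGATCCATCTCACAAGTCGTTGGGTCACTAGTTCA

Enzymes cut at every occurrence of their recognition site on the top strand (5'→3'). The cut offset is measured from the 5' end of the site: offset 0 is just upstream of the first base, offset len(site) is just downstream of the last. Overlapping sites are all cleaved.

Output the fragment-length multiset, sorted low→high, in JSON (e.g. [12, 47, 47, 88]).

Per-enzyme occurrences:
  UxaI (TCAC, off=2): starts [17, 23, 72, 109, 124, 132] → cuts [19, 25, 74, 111, 126, 134]
  SqiII (AGTCGTTG, off=8): starts [7, 31, 41, 50, 59, 94, 114] → cuts [15, 39, 49, 58, 67, 102, 122]

All cut coordinates (distinct, sorted): [15, 19, 25, 39, 49, 58, 67, 74, 102, 111, 122, 126, 134]

Fragment lengths:
  15→19: 4 bp
  19→25: 6 bp
  25→39: 14 bp
  39→49: 10 bp
  49→58: 9 bp
  58→67: 9 bp
  67→74: 7 bp
  74→102: 28 bp
  102→111: 9 bp
  111→122: 11 bp
  122→126: 4 bp
  126→134: 8 bp
  134→15 (wrap): 135-134+15 = 16 bp

[4,4,6,7,8,9,9,9,10,11,14,16,28]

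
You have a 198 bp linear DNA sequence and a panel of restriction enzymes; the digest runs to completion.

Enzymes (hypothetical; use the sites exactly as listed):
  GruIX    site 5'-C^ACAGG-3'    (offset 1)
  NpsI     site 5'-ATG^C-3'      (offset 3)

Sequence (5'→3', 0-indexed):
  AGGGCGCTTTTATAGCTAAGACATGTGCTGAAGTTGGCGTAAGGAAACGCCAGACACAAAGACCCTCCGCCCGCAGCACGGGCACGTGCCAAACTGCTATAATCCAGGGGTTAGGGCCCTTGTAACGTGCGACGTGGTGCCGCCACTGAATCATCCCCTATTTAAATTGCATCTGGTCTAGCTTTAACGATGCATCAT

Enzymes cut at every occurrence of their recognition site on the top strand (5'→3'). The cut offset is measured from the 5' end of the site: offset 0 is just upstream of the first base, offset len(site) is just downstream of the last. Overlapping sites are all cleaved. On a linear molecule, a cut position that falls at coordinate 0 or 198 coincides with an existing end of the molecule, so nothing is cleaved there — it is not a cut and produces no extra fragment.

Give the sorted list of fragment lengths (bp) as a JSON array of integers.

Site scan:
  GruIX (CACAGG, off=1): no sites
  NpsI (ATGC, off=3): starts [189] → cuts [192]

All cut coordinates (distinct, sorted): [192]

Fragments:
  [0,192): 192 bp
  [192,198): 6 bp

[6,192]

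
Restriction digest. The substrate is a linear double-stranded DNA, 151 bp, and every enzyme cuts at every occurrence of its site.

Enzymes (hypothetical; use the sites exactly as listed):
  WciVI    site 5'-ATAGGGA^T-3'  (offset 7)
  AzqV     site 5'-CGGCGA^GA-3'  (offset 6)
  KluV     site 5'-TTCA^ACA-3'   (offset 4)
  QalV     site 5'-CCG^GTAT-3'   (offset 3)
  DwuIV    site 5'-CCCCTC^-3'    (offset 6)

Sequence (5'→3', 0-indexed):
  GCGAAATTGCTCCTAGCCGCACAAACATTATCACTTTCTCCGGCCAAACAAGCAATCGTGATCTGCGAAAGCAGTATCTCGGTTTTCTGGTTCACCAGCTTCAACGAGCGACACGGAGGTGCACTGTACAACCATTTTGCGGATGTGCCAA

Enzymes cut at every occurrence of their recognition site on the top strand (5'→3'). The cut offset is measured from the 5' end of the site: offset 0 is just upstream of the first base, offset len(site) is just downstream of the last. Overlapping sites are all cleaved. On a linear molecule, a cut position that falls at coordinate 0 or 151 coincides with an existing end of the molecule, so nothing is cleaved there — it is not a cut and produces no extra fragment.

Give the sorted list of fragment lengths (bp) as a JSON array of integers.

[151]

Per-enzyme occurrences:
  WciVI (ATAGGGAT, off=7): no sites
  AzqV (CGGCGAGA, off=6): no sites
  KluV (TTCAACA, off=4): no sites
  QalV (CCGGTAT, off=3): no sites
  DwuIV (CCCCTC, off=6): no sites

All cut coordinates (distinct, sorted): ∅

Fragment lengths:
  no cuts → one linear fragment of 151 bp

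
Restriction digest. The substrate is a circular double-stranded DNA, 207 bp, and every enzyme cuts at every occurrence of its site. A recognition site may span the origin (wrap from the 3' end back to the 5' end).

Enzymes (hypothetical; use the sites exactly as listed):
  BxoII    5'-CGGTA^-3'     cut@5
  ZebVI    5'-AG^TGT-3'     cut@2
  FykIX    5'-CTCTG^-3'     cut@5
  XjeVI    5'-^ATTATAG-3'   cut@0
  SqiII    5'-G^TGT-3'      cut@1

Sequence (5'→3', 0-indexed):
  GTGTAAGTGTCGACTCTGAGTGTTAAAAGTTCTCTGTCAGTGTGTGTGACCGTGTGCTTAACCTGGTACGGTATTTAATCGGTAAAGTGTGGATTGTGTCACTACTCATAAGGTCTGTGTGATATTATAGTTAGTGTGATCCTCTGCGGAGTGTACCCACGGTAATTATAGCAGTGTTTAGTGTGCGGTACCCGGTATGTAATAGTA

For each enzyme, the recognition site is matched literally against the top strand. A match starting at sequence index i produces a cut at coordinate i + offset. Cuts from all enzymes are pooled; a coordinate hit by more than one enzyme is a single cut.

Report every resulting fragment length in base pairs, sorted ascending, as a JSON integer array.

Scan for sites:
  BxoII CGGTA/5: at [68, 79, 159, 185, 192] ⇒ [73, 84, 164, 190, 197]
  ZebVI AGTGT/2: at [5, 18, 38, 85, 132, 149, 172, 179, 206] ⇒ [1, 7, 20, 40, 87, 134, 151, 174, 181]
  FykIX CTCTG/5: at [13, 31, 141] ⇒ [18, 36, 146]
  XjeVI ATTATAG/0: at [123, 164] ⇒ [123, 164]
  SqiII GTGT/1: at [0, 6, 19, 39, 41, 43, 51, 86, 95, 116, 133, 150, 173, 180] ⇒ [1, 7, 20, 40, 42, 44, 52, 87, 96, 117, 134, 151, 174, 181]

Pooled cuts: [1, 7, 18, 20, 36, 40, 42, 44, 52, 73, 84, 87, 96, 117, 123, 134, 146, 151, 164, 174, 181, 190, 197]

Fragment lengths:
  1→7: 6 bp
  7→18: 11 bp
  18→20: 2 bp
  20→36: 16 bp
  36→40: 4 bp
  40→42: 2 bp
  42→44: 2 bp
  44→52: 8 bp
  52→73: 21 bp
  73→84: 11 bp
  84→87: 3 bp
  87→96: 9 bp
  96→117: 21 bp
  117→123: 6 bp
  123→134: 11 bp
  134→146: 12 bp
  146→151: 5 bp
  151→164: 13 bp
  164→174: 10 bp
  174→181: 7 bp
  181→190: 9 bp
  190→197: 7 bp
  197→1 (wrap): 207-197+1 = 11 bp

[2,2,2,3,4,5,6,6,7,7,8,9,9,10,11,11,11,11,12,13,16,21,21]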